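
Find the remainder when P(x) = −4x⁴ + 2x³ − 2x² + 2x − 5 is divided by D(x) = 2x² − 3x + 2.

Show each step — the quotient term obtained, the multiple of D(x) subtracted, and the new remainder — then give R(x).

Step 1: lead(−4x⁴ + 2x³ − 2x² + 2x − 5) ÷ lead(D) = −4x⁴ ÷ 2x² = −2x². Subtract (−2x²)·D = −4x⁴ + 6x³ − 4x². Remainder: −4x³ + 2x² + 2x − 5.
Step 2: lead(−4x³ + 2x² + 2x − 5) ÷ lead(D) = −4x³ ÷ 2x² = −2x. Subtract (−2x)·D = −4x³ + 6x² − 4x. Remainder: −4x² + 6x − 5.
Step 3: lead(−4x² + 6x − 5) ÷ lead(D) = −4x² ÷ 2x² = −2. Subtract (−2)·D = −4x² + 6x − 4. Remainder: −1.

R(x) = −1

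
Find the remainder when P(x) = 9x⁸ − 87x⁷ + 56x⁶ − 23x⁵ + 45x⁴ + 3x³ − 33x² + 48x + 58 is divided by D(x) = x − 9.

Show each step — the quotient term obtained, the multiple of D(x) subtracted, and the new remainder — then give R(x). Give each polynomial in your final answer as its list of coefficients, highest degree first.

R = [4]

Step 1: lead(9x⁸ − 87x⁷ + 56x⁶ − 23x⁵ + 45x⁴ + 3x³ − 33x² + 48x + 58) ÷ lead(D) = 9x⁸ ÷ x = 9x⁷. Subtract (9x⁷)·D = 9x⁸ − 81x⁷. Remainder: −6x⁷ + 56x⁶ − 23x⁵ + 45x⁴ + 3x³ − 33x² + 48x + 58.
Step 2: lead(−6x⁷ + 56x⁶ − 23x⁵ + 45x⁴ + 3x³ − 33x² + 48x + 58) ÷ lead(D) = −6x⁷ ÷ x = −6x⁶. Subtract (−6x⁶)·D = −6x⁷ + 54x⁶. Remainder: 2x⁶ − 23x⁵ + 45x⁴ + 3x³ − 33x² + 48x + 58.
Step 3: lead(2x⁶ − 23x⁵ + 45x⁴ + 3x³ − 33x² + 48x + 58) ÷ lead(D) = 2x⁶ ÷ x = 2x⁵. Subtract (2x⁵)·D = 2x⁶ − 18x⁵. Remainder: −5x⁵ + 45x⁴ + 3x³ − 33x² + 48x + 58.
Step 4: lead(−5x⁵ + 45x⁴ + 3x³ − 33x² + 48x + 58) ÷ lead(D) = −5x⁵ ÷ x = −5x⁴. Subtract (−5x⁴)·D = −5x⁵ + 45x⁴. Remainder: 3x³ − 33x² + 48x + 58.
Step 5: lead(3x³ − 33x² + 48x + 58) ÷ lead(D) = 3x³ ÷ x = 3x². Subtract (3x²)·D = 3x³ − 27x². Remainder: −6x² + 48x + 58.
Step 6: lead(−6x² + 48x + 58) ÷ lead(D) = −6x² ÷ x = −6x. Subtract (−6x)·D = −6x² + 54x. Remainder: −6x + 58.
Step 7: lead(−6x + 58) ÷ lead(D) = −6x ÷ x = −6. Subtract (−6)·D = −6x + 54. Remainder: 4.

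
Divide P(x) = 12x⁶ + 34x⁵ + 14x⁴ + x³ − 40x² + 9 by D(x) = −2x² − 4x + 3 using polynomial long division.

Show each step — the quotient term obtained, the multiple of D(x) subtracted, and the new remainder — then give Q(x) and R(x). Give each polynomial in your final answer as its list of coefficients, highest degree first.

Step 1: lead(12x⁶ + 34x⁵ + 14x⁴ + x³ − 40x² + 9) ÷ lead(D) = 12x⁶ ÷ −2x² = −6x⁴. Subtract (−6x⁴)·D = 12x⁶ + 24x⁵ − 18x⁴. Remainder: 10x⁵ + 32x⁴ + x³ − 40x² + 9.
Step 2: lead(10x⁵ + 32x⁴ + x³ − 40x² + 9) ÷ lead(D) = 10x⁵ ÷ −2x² = −5x³. Subtract (−5x³)·D = 10x⁵ + 20x⁴ − 15x³. Remainder: 12x⁴ + 16x³ − 40x² + 9.
Step 3: lead(12x⁴ + 16x³ − 40x² + 9) ÷ lead(D) = 12x⁴ ÷ −2x² = −6x². Subtract (−6x²)·D = 12x⁴ + 24x³ − 18x². Remainder: −8x³ − 22x² + 9.
Step 4: lead(−8x³ − 22x² + 9) ÷ lead(D) = −8x³ ÷ −2x² = 4x. Subtract (4x)·D = −8x³ − 16x² + 12x. Remainder: −6x² − 12x + 9.
Step 5: lead(−6x² − 12x + 9) ÷ lead(D) = −6x² ÷ −2x² = 3. Subtract (3)·D = −6x² − 12x + 9. Remainder: 0.

Q = [-6, -5, -6, 4, 3]; R = [0]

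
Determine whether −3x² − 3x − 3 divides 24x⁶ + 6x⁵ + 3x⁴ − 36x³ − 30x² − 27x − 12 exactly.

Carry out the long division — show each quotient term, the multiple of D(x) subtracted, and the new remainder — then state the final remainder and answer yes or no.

R(x) = 0, so D(x) is a factor of P(x). yes

Step 1: lead(24x⁶ + 6x⁵ + 3x⁴ − 36x³ − 30x² − 27x − 12) ÷ lead(D) = 24x⁶ ÷ −3x² = −8x⁴. Subtract (−8x⁴)·D = 24x⁶ + 24x⁵ + 24x⁴. Remainder: −18x⁵ − 21x⁴ − 36x³ − 30x² − 27x − 12.
Step 2: lead(−18x⁵ − 21x⁴ − 36x³ − 30x² − 27x − 12) ÷ lead(D) = −18x⁵ ÷ −3x² = 6x³. Subtract (6x³)·D = −18x⁵ − 18x⁴ − 18x³. Remainder: −3x⁴ − 18x³ − 30x² − 27x − 12.
Step 3: lead(−3x⁴ − 18x³ − 30x² − 27x − 12) ÷ lead(D) = −3x⁴ ÷ −3x² = x². Subtract (x²)·D = −3x⁴ − 3x³ − 3x². Remainder: −15x³ − 27x² − 27x − 12.
Step 4: lead(−15x³ − 27x² − 27x − 12) ÷ lead(D) = −15x³ ÷ −3x² = 5x. Subtract (5x)·D = −15x³ − 15x² − 15x. Remainder: −12x² − 12x − 12.
Step 5: lead(−12x² − 12x − 12) ÷ lead(D) = −12x² ÷ −3x² = 4. Subtract (4)·D = −12x² − 12x − 12. Remainder: 0.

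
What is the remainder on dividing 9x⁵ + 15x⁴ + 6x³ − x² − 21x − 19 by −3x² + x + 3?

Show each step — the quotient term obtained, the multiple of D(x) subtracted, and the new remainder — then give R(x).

R(x) = 8x + 5

Step 1: lead(9x⁵ + 15x⁴ + 6x³ − x² − 21x − 19) ÷ lead(D) = 9x⁵ ÷ −3x² = −3x³. Subtract (−3x³)·D = 9x⁵ − 3x⁴ − 9x³. Remainder: 18x⁴ + 15x³ − x² − 21x − 19.
Step 2: lead(18x⁴ + 15x³ − x² − 21x − 19) ÷ lead(D) = 18x⁴ ÷ −3x² = −6x². Subtract (−6x²)·D = 18x⁴ − 6x³ − 18x². Remainder: 21x³ + 17x² − 21x − 19.
Step 3: lead(21x³ + 17x² − 21x − 19) ÷ lead(D) = 21x³ ÷ −3x² = −7x. Subtract (−7x)·D = 21x³ − 7x² − 21x. Remainder: 24x² − 19.
Step 4: lead(24x² − 19) ÷ lead(D) = 24x² ÷ −3x² = −8. Subtract (−8)·D = 24x² − 8x − 24. Remainder: 8x + 5.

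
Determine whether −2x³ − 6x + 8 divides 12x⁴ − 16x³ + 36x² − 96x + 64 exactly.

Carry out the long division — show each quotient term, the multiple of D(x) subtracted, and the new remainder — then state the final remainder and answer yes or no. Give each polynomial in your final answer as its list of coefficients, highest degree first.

R = [0], so D(x) is a factor of P(x). yes

Step 1: lead(12x⁴ − 16x³ + 36x² − 96x + 64) ÷ lead(D) = 12x⁴ ÷ −2x³ = −6x. Subtract (−6x)·D = 12x⁴ + 36x² − 48x. Remainder: −16x³ − 48x + 64.
Step 2: lead(−16x³ − 48x + 64) ÷ lead(D) = −16x³ ÷ −2x³ = 8. Subtract (8)·D = −16x³ − 48x + 64. Remainder: 0.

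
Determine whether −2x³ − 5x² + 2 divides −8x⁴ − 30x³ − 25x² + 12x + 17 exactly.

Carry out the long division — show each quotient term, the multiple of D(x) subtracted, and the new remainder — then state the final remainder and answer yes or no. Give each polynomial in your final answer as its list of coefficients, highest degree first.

R = [4, 7], so D(x) is not a factor of P(x). no

Step 1: lead(−8x⁴ − 30x³ − 25x² + 12x + 17) ÷ lead(D) = −8x⁴ ÷ −2x³ = 4x. Subtract (4x)·D = −8x⁴ − 20x³ + 8x. Remainder: −10x³ − 25x² + 4x + 17.
Step 2: lead(−10x³ − 25x² + 4x + 17) ÷ lead(D) = −10x³ ÷ −2x³ = 5. Subtract (5)·D = −10x³ − 25x² + 10. Remainder: 4x + 7.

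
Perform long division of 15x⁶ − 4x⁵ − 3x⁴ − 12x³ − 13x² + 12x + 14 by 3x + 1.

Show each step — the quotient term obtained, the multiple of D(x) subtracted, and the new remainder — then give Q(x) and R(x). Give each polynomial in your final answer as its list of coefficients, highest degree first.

Step 1: lead(15x⁶ − 4x⁵ − 3x⁴ − 12x³ − 13x² + 12x + 14) ÷ lead(D) = 15x⁶ ÷ 3x = 5x⁵. Subtract (5x⁵)·D = 15x⁶ + 5x⁵. Remainder: −9x⁵ − 3x⁴ − 12x³ − 13x² + 12x + 14.
Step 2: lead(−9x⁵ − 3x⁴ − 12x³ − 13x² + 12x + 14) ÷ lead(D) = −9x⁵ ÷ 3x = −3x⁴. Subtract (−3x⁴)·D = −9x⁵ − 3x⁴. Remainder: −12x³ − 13x² + 12x + 14.
Step 3: lead(−12x³ − 13x² + 12x + 14) ÷ lead(D) = −12x³ ÷ 3x = −4x². Subtract (−4x²)·D = −12x³ − 4x². Remainder: −9x² + 12x + 14.
Step 4: lead(−9x² + 12x + 14) ÷ lead(D) = −9x² ÷ 3x = −3x. Subtract (−3x)·D = −9x² − 3x. Remainder: 15x + 14.
Step 5: lead(15x + 14) ÷ lead(D) = 15x ÷ 3x = 5. Subtract (5)·D = 15x + 5. Remainder: 9.

Q = [5, -3, 0, -4, -3, 5]; R = [9]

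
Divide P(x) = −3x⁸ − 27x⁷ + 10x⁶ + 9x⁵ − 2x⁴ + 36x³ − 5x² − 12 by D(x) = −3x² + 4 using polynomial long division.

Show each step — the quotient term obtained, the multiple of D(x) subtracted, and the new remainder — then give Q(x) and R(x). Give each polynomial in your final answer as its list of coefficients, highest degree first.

Step 1: lead(−3x⁸ − 27x⁷ + 10x⁶ + 9x⁵ − 2x⁴ + 36x³ − 5x² − 12) ÷ lead(D) = −3x⁸ ÷ −3x² = x⁶. Subtract (x⁶)·D = −3x⁸ + 4x⁶. Remainder: −27x⁷ + 6x⁶ + 9x⁵ − 2x⁴ + 36x³ − 5x² − 12.
Step 2: lead(−27x⁷ + 6x⁶ + 9x⁵ − 2x⁴ + 36x³ − 5x² − 12) ÷ lead(D) = −27x⁷ ÷ −3x² = 9x⁵. Subtract (9x⁵)·D = −27x⁷ + 36x⁵. Remainder: 6x⁶ − 27x⁵ − 2x⁴ + 36x³ − 5x² − 12.
Step 3: lead(6x⁶ − 27x⁵ − 2x⁴ + 36x³ − 5x² − 12) ÷ lead(D) = 6x⁶ ÷ −3x² = −2x⁴. Subtract (−2x⁴)·D = 6x⁶ − 8x⁴. Remainder: −27x⁵ + 6x⁴ + 36x³ − 5x² − 12.
Step 4: lead(−27x⁵ + 6x⁴ + 36x³ − 5x² − 12) ÷ lead(D) = −27x⁵ ÷ −3x² = 9x³. Subtract (9x³)·D = −27x⁵ + 36x³. Remainder: 6x⁴ − 5x² − 12.
Step 5: lead(6x⁴ − 5x² − 12) ÷ lead(D) = 6x⁴ ÷ −3x² = −2x². Subtract (−2x²)·D = 6x⁴ − 8x². Remainder: 3x² − 12.
Step 6: lead(3x² − 12) ÷ lead(D) = 3x² ÷ −3x² = −1. Subtract (−1)·D = 3x² − 4. Remainder: −8.

Q = [1, 9, -2, 9, -2, 0, -1]; R = [-8]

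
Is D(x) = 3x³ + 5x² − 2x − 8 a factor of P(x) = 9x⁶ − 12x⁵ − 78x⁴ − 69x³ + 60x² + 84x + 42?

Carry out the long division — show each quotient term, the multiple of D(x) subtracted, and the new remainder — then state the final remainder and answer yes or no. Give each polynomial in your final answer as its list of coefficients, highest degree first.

R = [-6], so D(x) is not a factor of P(x). no

Step 1: lead(9x⁶ − 12x⁵ − 78x⁴ − 69x³ + 60x² + 84x + 42) ÷ lead(D) = 9x⁶ ÷ 3x³ = 3x³. Subtract (3x³)·D = 9x⁶ + 15x⁵ − 6x⁴ − 24x³. Remainder: −27x⁵ − 72x⁴ − 45x³ + 60x² + 84x + 42.
Step 2: lead(−27x⁵ − 72x⁴ − 45x³ + 60x² + 84x + 42) ÷ lead(D) = −27x⁵ ÷ 3x³ = −9x². Subtract (−9x²)·D = −27x⁵ − 45x⁴ + 18x³ + 72x². Remainder: −27x⁴ − 63x³ − 12x² + 84x + 42.
Step 3: lead(−27x⁴ − 63x³ − 12x² + 84x + 42) ÷ lead(D) = −27x⁴ ÷ 3x³ = −9x. Subtract (−9x)·D = −27x⁴ − 45x³ + 18x² + 72x. Remainder: −18x³ − 30x² + 12x + 42.
Step 4: lead(−18x³ − 30x² + 12x + 42) ÷ lead(D) = −18x³ ÷ 3x³ = −6. Subtract (−6)·D = −18x³ − 30x² + 12x + 48. Remainder: −6.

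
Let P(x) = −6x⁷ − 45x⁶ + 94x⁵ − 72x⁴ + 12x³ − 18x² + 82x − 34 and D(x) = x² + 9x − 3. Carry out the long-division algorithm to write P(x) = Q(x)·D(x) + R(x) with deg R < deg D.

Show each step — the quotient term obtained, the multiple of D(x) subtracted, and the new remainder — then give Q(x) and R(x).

Step 1: lead(−6x⁷ − 45x⁶ + 94x⁵ − 72x⁴ + 12x³ − 18x² + 82x − 34) ÷ lead(D) = −6x⁷ ÷ x² = −6x⁵. Subtract (−6x⁵)·D = −6x⁷ − 54x⁶ + 18x⁵. Remainder: 9x⁶ + 76x⁵ − 72x⁴ + 12x³ − 18x² + 82x − 34.
Step 2: lead(9x⁶ + 76x⁵ − 72x⁴ + 12x³ − 18x² + 82x − 34) ÷ lead(D) = 9x⁶ ÷ x² = 9x⁴. Subtract (9x⁴)·D = 9x⁶ + 81x⁵ − 27x⁴. Remainder: −5x⁵ − 45x⁴ + 12x³ − 18x² + 82x − 34.
Step 3: lead(−5x⁵ − 45x⁴ + 12x³ − 18x² + 82x − 34) ÷ lead(D) = −5x⁵ ÷ x² = −5x³. Subtract (−5x³)·D = −5x⁵ − 45x⁴ + 15x³. Remainder: −3x³ − 18x² + 82x − 34.
Step 4: lead(−3x³ − 18x² + 82x − 34) ÷ lead(D) = −3x³ ÷ x² = −3x. Subtract (−3x)·D = −3x³ − 27x² + 9x. Remainder: 9x² + 73x − 34.
Step 5: lead(9x² + 73x − 34) ÷ lead(D) = 9x² ÷ x² = 9. Subtract (9)·D = 9x² + 81x − 27. Remainder: −8x − 7.

Q(x) = −6x⁵ + 9x⁴ − 5x³ − 3x + 9; R(x) = −8x − 7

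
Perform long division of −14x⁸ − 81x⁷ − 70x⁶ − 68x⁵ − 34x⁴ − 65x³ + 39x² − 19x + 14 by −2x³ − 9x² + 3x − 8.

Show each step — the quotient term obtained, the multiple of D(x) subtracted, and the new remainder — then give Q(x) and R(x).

Step 1: lead(−14x⁸ − 81x⁷ − 70x⁶ − 68x⁵ − 34x⁴ − 65x³ + 39x² − 19x + 14) ÷ lead(D) = −14x⁸ ÷ −2x³ = 7x⁵. Subtract (7x⁵)·D = −14x⁸ − 63x⁷ + 21x⁶ − 56x⁵. Remainder: −18x⁷ − 91x⁶ − 12x⁵ − 34x⁴ − 65x³ + 39x² − 19x + 14.
Step 2: lead(−18x⁷ − 91x⁶ − 12x⁵ − 34x⁴ − 65x³ + 39x² − 19x + 14) ÷ lead(D) = −18x⁷ ÷ −2x³ = 9x⁴. Subtract (9x⁴)·D = −18x⁷ − 81x⁶ + 27x⁵ − 72x⁴. Remainder: −10x⁶ − 39x⁵ + 38x⁴ − 65x³ + 39x² − 19x + 14.
Step 3: lead(−10x⁶ − 39x⁵ + 38x⁴ − 65x³ + 39x² − 19x + 14) ÷ lead(D) = −10x⁶ ÷ −2x³ = 5x³. Subtract (5x³)·D = −10x⁶ − 45x⁵ + 15x⁴ − 40x³. Remainder: 6x⁵ + 23x⁴ − 25x³ + 39x² − 19x + 14.
Step 4: lead(6x⁵ + 23x⁴ − 25x³ + 39x² − 19x + 14) ÷ lead(D) = 6x⁵ ÷ −2x³ = −3x². Subtract (−3x²)·D = 6x⁵ + 27x⁴ − 9x³ + 24x². Remainder: −4x⁴ − 16x³ + 15x² − 19x + 14.
Step 5: lead(−4x⁴ − 16x³ + 15x² − 19x + 14) ÷ lead(D) = −4x⁴ ÷ −2x³ = 2x. Subtract (2x)·D = −4x⁴ − 18x³ + 6x² − 16x. Remainder: 2x³ + 9x² − 3x + 14.
Step 6: lead(2x³ + 9x² − 3x + 14) ÷ lead(D) = 2x³ ÷ −2x³ = −1. Subtract (−1)·D = 2x³ + 9x² − 3x + 8. Remainder: 6.

Q(x) = 7x⁵ + 9x⁴ + 5x³ − 3x² + 2x − 1; R(x) = 6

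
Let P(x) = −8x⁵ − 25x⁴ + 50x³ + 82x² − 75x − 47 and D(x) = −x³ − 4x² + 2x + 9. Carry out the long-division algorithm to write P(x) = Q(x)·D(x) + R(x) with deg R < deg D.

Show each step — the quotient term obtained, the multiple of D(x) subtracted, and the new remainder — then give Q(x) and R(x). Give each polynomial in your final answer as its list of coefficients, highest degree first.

Step 1: lead(−8x⁵ − 25x⁴ + 50x³ + 82x² − 75x − 47) ÷ lead(D) = −8x⁵ ÷ −x³ = 8x². Subtract (8x²)·D = −8x⁵ − 32x⁴ + 16x³ + 72x². Remainder: 7x⁴ + 34x³ + 10x² − 75x − 47.
Step 2: lead(7x⁴ + 34x³ + 10x² − 75x − 47) ÷ lead(D) = 7x⁴ ÷ −x³ = −7x. Subtract (−7x)·D = 7x⁴ + 28x³ − 14x² − 63x. Remainder: 6x³ + 24x² − 12x − 47.
Step 3: lead(6x³ + 24x² − 12x − 47) ÷ lead(D) = 6x³ ÷ −x³ = −6. Subtract (−6)·D = 6x³ + 24x² − 12x − 54. Remainder: 7.

Q = [8, -7, -6]; R = [7]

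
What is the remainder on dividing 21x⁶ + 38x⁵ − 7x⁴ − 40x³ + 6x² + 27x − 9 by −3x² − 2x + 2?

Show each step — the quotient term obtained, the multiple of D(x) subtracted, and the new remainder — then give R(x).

R(x) = 7x − 1

Step 1: lead(21x⁶ + 38x⁵ − 7x⁴ − 40x³ + 6x² + 27x − 9) ÷ lead(D) = 21x⁶ ÷ −3x² = −7x⁴. Subtract (−7x⁴)·D = 21x⁶ + 14x⁵ − 14x⁴. Remainder: 24x⁵ + 7x⁴ − 40x³ + 6x² + 27x − 9.
Step 2: lead(24x⁵ + 7x⁴ − 40x³ + 6x² + 27x − 9) ÷ lead(D) = 24x⁵ ÷ −3x² = −8x³. Subtract (−8x³)·D = 24x⁵ + 16x⁴ − 16x³. Remainder: −9x⁴ − 24x³ + 6x² + 27x − 9.
Step 3: lead(−9x⁴ − 24x³ + 6x² + 27x − 9) ÷ lead(D) = −9x⁴ ÷ −3x² = 3x². Subtract (3x²)·D = −9x⁴ − 6x³ + 6x². Remainder: −18x³ + 27x − 9.
Step 4: lead(−18x³ + 27x − 9) ÷ lead(D) = −18x³ ÷ −3x² = 6x. Subtract (6x)·D = −18x³ − 12x² + 12x. Remainder: 12x² + 15x − 9.
Step 5: lead(12x² + 15x − 9) ÷ lead(D) = 12x² ÷ −3x² = −4. Subtract (−4)·D = 12x² + 8x − 8. Remainder: 7x − 1.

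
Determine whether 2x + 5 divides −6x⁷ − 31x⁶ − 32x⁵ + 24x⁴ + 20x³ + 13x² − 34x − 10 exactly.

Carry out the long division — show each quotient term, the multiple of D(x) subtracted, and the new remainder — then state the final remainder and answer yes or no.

Step 1: lead(−6x⁷ − 31x⁶ − 32x⁵ + 24x⁴ + 20x³ + 13x² − 34x − 10) ÷ lead(D) = −6x⁷ ÷ 2x = −3x⁶. Subtract (−3x⁶)·D = −6x⁷ − 15x⁶. Remainder: −16x⁶ − 32x⁵ + 24x⁴ + 20x³ + 13x² − 34x − 10.
Step 2: lead(−16x⁶ − 32x⁵ + 24x⁴ + 20x³ + 13x² − 34x − 10) ÷ lead(D) = −16x⁶ ÷ 2x = −8x⁵. Subtract (−8x⁵)·D = −16x⁶ − 40x⁵. Remainder: 8x⁵ + 24x⁴ + 20x³ + 13x² − 34x − 10.
Step 3: lead(8x⁵ + 24x⁴ + 20x³ + 13x² − 34x − 10) ÷ lead(D) = 8x⁵ ÷ 2x = 4x⁴. Subtract (4x⁴)·D = 8x⁵ + 20x⁴. Remainder: 4x⁴ + 20x³ + 13x² − 34x − 10.
Step 4: lead(4x⁴ + 20x³ + 13x² − 34x − 10) ÷ lead(D) = 4x⁴ ÷ 2x = 2x³. Subtract (2x³)·D = 4x⁴ + 10x³. Remainder: 10x³ + 13x² − 34x − 10.
Step 5: lead(10x³ + 13x² − 34x − 10) ÷ lead(D) = 10x³ ÷ 2x = 5x². Subtract (5x²)·D = 10x³ + 25x². Remainder: −12x² − 34x − 10.
Step 6: lead(−12x² − 34x − 10) ÷ lead(D) = −12x² ÷ 2x = −6x. Subtract (−6x)·D = −12x² − 30x. Remainder: −4x − 10.
Step 7: lead(−4x − 10) ÷ lead(D) = −4x ÷ 2x = −2. Subtract (−2)·D = −4x − 10. Remainder: 0.

R(x) = 0, so D(x) is a factor of P(x). yes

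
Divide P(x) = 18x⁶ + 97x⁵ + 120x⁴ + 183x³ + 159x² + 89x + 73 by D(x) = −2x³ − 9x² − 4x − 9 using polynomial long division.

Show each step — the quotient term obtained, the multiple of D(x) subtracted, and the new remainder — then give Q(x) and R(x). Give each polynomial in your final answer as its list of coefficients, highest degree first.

Step 1: lead(18x⁶ + 97x⁵ + 120x⁴ + 183x³ + 159x² + 89x + 73) ÷ lead(D) = 18x⁶ ÷ −2x³ = −9x³. Subtract (−9x³)·D = 18x⁶ + 81x⁵ + 36x⁴ + 81x³. Remainder: 16x⁵ + 84x⁴ + 102x³ + 159x² + 89x + 73.
Step 2: lead(16x⁵ + 84x⁴ + 102x³ + 159x² + 89x + 73) ÷ lead(D) = 16x⁵ ÷ −2x³ = −8x². Subtract (−8x²)·D = 16x⁵ + 72x⁴ + 32x³ + 72x². Remainder: 12x⁴ + 70x³ + 87x² + 89x + 73.
Step 3: lead(12x⁴ + 70x³ + 87x² + 89x + 73) ÷ lead(D) = 12x⁴ ÷ −2x³ = −6x. Subtract (−6x)·D = 12x⁴ + 54x³ + 24x² + 54x. Remainder: 16x³ + 63x² + 35x + 73.
Step 4: lead(16x³ + 63x² + 35x + 73) ÷ lead(D) = 16x³ ÷ −2x³ = −8. Subtract (−8)·D = 16x³ + 72x² + 32x + 72. Remainder: −9x² + 3x + 1.

Q = [-9, -8, -6, -8]; R = [-9, 3, 1]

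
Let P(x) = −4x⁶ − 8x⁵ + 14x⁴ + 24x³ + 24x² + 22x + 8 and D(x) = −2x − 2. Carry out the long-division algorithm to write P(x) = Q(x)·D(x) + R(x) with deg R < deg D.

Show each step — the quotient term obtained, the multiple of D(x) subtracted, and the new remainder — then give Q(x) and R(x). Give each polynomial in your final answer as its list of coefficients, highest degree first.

Step 1: lead(−4x⁶ − 8x⁵ + 14x⁴ + 24x³ + 24x² + 22x + 8) ÷ lead(D) = −4x⁶ ÷ −2x = 2x⁵. Subtract (2x⁵)·D = −4x⁶ − 4x⁵. Remainder: −4x⁵ + 14x⁴ + 24x³ + 24x² + 22x + 8.
Step 2: lead(−4x⁵ + 14x⁴ + 24x³ + 24x² + 22x + 8) ÷ lead(D) = −4x⁵ ÷ −2x = 2x⁴. Subtract (2x⁴)·D = −4x⁵ − 4x⁴. Remainder: 18x⁴ + 24x³ + 24x² + 22x + 8.
Step 3: lead(18x⁴ + 24x³ + 24x² + 22x + 8) ÷ lead(D) = 18x⁴ ÷ −2x = −9x³. Subtract (−9x³)·D = 18x⁴ + 18x³. Remainder: 6x³ + 24x² + 22x + 8.
Step 4: lead(6x³ + 24x² + 22x + 8) ÷ lead(D) = 6x³ ÷ −2x = −3x². Subtract (−3x²)·D = 6x³ + 6x². Remainder: 18x² + 22x + 8.
Step 5: lead(18x² + 22x + 8) ÷ lead(D) = 18x² ÷ −2x = −9x. Subtract (−9x)·D = 18x² + 18x. Remainder: 4x + 8.
Step 6: lead(4x + 8) ÷ lead(D) = 4x ÷ −2x = −2. Subtract (−2)·D = 4x + 4. Remainder: 4.

Q = [2, 2, -9, -3, -9, -2]; R = [4]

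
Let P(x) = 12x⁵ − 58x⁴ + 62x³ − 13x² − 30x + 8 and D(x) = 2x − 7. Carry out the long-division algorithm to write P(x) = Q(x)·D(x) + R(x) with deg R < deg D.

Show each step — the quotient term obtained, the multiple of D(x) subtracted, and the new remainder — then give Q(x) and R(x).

Q(x) = 6x⁴ − 8x³ + 3x² + 4x − 1; R(x) = 1

Step 1: lead(12x⁵ − 58x⁴ + 62x³ − 13x² − 30x + 8) ÷ lead(D) = 12x⁵ ÷ 2x = 6x⁴. Subtract (6x⁴)·D = 12x⁵ − 42x⁴. Remainder: −16x⁴ + 62x³ − 13x² − 30x + 8.
Step 2: lead(−16x⁴ + 62x³ − 13x² − 30x + 8) ÷ lead(D) = −16x⁴ ÷ 2x = −8x³. Subtract (−8x³)·D = −16x⁴ + 56x³. Remainder: 6x³ − 13x² − 30x + 8.
Step 3: lead(6x³ − 13x² − 30x + 8) ÷ lead(D) = 6x³ ÷ 2x = 3x². Subtract (3x²)·D = 6x³ − 21x². Remainder: 8x² − 30x + 8.
Step 4: lead(8x² − 30x + 8) ÷ lead(D) = 8x² ÷ 2x = 4x. Subtract (4x)·D = 8x² − 28x. Remainder: −2x + 8.
Step 5: lead(−2x + 8) ÷ lead(D) = −2x ÷ 2x = −1. Subtract (−1)·D = −2x + 7. Remainder: 1.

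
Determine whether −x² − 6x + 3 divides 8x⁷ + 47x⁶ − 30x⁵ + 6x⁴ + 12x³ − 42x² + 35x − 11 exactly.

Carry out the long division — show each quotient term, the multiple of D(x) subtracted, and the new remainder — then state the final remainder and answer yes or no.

Step 1: lead(8x⁷ + 47x⁶ − 30x⁵ + 6x⁴ + 12x³ − 42x² + 35x − 11) ÷ lead(D) = 8x⁷ ÷ −x² = −8x⁵. Subtract (−8x⁵)·D = 8x⁷ + 48x⁶ − 24x⁵. Remainder: −x⁶ − 6x⁵ + 6x⁴ + 12x³ − 42x² + 35x − 11.
Step 2: lead(−x⁶ − 6x⁵ + 6x⁴ + 12x³ − 42x² + 35x − 11) ÷ lead(D) = −x⁶ ÷ −x² = x⁴. Subtract (x⁴)·D = −x⁶ − 6x⁵ + 3x⁴. Remainder: 3x⁴ + 12x³ − 42x² + 35x − 11.
Step 3: lead(3x⁴ + 12x³ − 42x² + 35x − 11) ÷ lead(D) = 3x⁴ ÷ −x² = −3x². Subtract (−3x²)·D = 3x⁴ + 18x³ − 9x². Remainder: −6x³ − 33x² + 35x − 11.
Step 4: lead(−6x³ − 33x² + 35x − 11) ÷ lead(D) = −6x³ ÷ −x² = 6x. Subtract (6x)·D = −6x³ − 36x² + 18x. Remainder: 3x² + 17x − 11.
Step 5: lead(3x² + 17x − 11) ÷ lead(D) = 3x² ÷ −x² = −3. Subtract (−3)·D = 3x² + 18x − 9. Remainder: −x − 2.

R(x) = −x − 2, so D(x) is not a factor of P(x). no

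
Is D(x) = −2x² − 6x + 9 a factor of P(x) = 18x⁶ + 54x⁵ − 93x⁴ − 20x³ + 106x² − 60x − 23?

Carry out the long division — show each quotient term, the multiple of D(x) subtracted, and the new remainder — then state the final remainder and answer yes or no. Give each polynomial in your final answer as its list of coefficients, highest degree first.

Step 1: lead(18x⁶ + 54x⁵ − 93x⁴ − 20x³ + 106x² − 60x − 23) ÷ lead(D) = 18x⁶ ÷ −2x² = −9x⁴. Subtract (−9x⁴)·D = 18x⁶ + 54x⁵ − 81x⁴. Remainder: −12x⁴ − 20x³ + 106x² − 60x − 23.
Step 2: lead(−12x⁴ − 20x³ + 106x² − 60x − 23) ÷ lead(D) = −12x⁴ ÷ −2x² = 6x². Subtract (6x²)·D = −12x⁴ − 36x³ + 54x². Remainder: 16x³ + 52x² − 60x − 23.
Step 3: lead(16x³ + 52x² − 60x − 23) ÷ lead(D) = 16x³ ÷ −2x² = −8x. Subtract (−8x)·D = 16x³ + 48x² − 72x. Remainder: 4x² + 12x − 23.
Step 4: lead(4x² + 12x − 23) ÷ lead(D) = 4x² ÷ −2x² = −2. Subtract (−2)·D = 4x² + 12x − 18. Remainder: −5.

R = [-5], so D(x) is not a factor of P(x). no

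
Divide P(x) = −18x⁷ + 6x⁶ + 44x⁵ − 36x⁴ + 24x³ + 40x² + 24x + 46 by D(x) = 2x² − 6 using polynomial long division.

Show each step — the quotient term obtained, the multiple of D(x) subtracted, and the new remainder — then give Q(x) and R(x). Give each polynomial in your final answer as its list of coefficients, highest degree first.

Step 1: lead(−18x⁷ + 6x⁶ + 44x⁵ − 36x⁴ + 24x³ + 40x² + 24x + 46) ÷ lead(D) = −18x⁷ ÷ 2x² = −9x⁵. Subtract (−9x⁵)·D = −18x⁷ + 54x⁵. Remainder: 6x⁶ − 10x⁵ − 36x⁴ + 24x³ + 40x² + 24x + 46.
Step 2: lead(6x⁶ − 10x⁵ − 36x⁴ + 24x³ + 40x² + 24x + 46) ÷ lead(D) = 6x⁶ ÷ 2x² = 3x⁴. Subtract (3x⁴)·D = 6x⁶ − 18x⁴. Remainder: −10x⁵ − 18x⁴ + 24x³ + 40x² + 24x + 46.
Step 3: lead(−10x⁵ − 18x⁴ + 24x³ + 40x² + 24x + 46) ÷ lead(D) = −10x⁵ ÷ 2x² = −5x³. Subtract (−5x³)·D = −10x⁵ + 30x³. Remainder: −18x⁴ − 6x³ + 40x² + 24x + 46.
Step 4: lead(−18x⁴ − 6x³ + 40x² + 24x + 46) ÷ lead(D) = −18x⁴ ÷ 2x² = −9x². Subtract (−9x²)·D = −18x⁴ + 54x². Remainder: −6x³ − 14x² + 24x + 46.
Step 5: lead(−6x³ − 14x² + 24x + 46) ÷ lead(D) = −6x³ ÷ 2x² = −3x. Subtract (−3x)·D = −6x³ + 18x. Remainder: −14x² + 6x + 46.
Step 6: lead(−14x² + 6x + 46) ÷ lead(D) = −14x² ÷ 2x² = −7. Subtract (−7)·D = −14x² + 42. Remainder: 6x + 4.

Q = [-9, 3, -5, -9, -3, -7]; R = [6, 4]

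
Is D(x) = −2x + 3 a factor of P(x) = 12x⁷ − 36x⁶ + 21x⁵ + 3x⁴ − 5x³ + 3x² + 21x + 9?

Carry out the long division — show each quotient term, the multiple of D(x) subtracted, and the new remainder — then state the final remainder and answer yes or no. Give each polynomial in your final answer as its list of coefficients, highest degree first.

Step 1: lead(12x⁷ − 36x⁶ + 21x⁵ + 3x⁴ − 5x³ + 3x² + 21x + 9) ÷ lead(D) = 12x⁷ ÷ −2x = −6x⁶. Subtract (−6x⁶)·D = 12x⁷ − 18x⁶. Remainder: −18x⁶ + 21x⁵ + 3x⁴ − 5x³ + 3x² + 21x + 9.
Step 2: lead(−18x⁶ + 21x⁵ + 3x⁴ − 5x³ + 3x² + 21x + 9) ÷ lead(D) = −18x⁶ ÷ −2x = 9x⁵. Subtract (9x⁵)·D = −18x⁶ + 27x⁵. Remainder: −6x⁵ + 3x⁴ − 5x³ + 3x² + 21x + 9.
Step 3: lead(−6x⁵ + 3x⁴ − 5x³ + 3x² + 21x + 9) ÷ lead(D) = −6x⁵ ÷ −2x = 3x⁴. Subtract (3x⁴)·D = −6x⁵ + 9x⁴. Remainder: −6x⁴ − 5x³ + 3x² + 21x + 9.
Step 4: lead(−6x⁴ − 5x³ + 3x² + 21x + 9) ÷ lead(D) = −6x⁴ ÷ −2x = 3x³. Subtract (3x³)·D = −6x⁴ + 9x³. Remainder: −14x³ + 3x² + 21x + 9.
Step 5: lead(−14x³ + 3x² + 21x + 9) ÷ lead(D) = −14x³ ÷ −2x = 7x². Subtract (7x²)·D = −14x³ + 21x². Remainder: −18x² + 21x + 9.
Step 6: lead(−18x² + 21x + 9) ÷ lead(D) = −18x² ÷ −2x = 9x. Subtract (9x)·D = −18x² + 27x. Remainder: −6x + 9.
Step 7: lead(−6x + 9) ÷ lead(D) = −6x ÷ −2x = 3. Subtract (3)·D = −6x + 9. Remainder: 0.

R = [0], so D(x) is a factor of P(x). yes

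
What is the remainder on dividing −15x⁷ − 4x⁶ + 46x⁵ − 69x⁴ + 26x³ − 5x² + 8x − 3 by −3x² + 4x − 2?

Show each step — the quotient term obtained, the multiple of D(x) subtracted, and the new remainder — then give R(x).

Step 1: lead(−15x⁷ − 4x⁶ + 46x⁵ − 69x⁴ + 26x³ − 5x² + 8x − 3) ÷ lead(D) = −15x⁷ ÷ −3x² = 5x⁵. Subtract (5x⁵)·D = −15x⁷ + 20x⁶ − 10x⁵. Remainder: −24x⁶ + 56x⁵ − 69x⁴ + 26x³ − 5x² + 8x − 3.
Step 2: lead(−24x⁶ + 56x⁵ − 69x⁴ + 26x³ − 5x² + 8x − 3) ÷ lead(D) = −24x⁶ ÷ −3x² = 8x⁴. Subtract (8x⁴)·D = −24x⁶ + 32x⁵ − 16x⁴. Remainder: 24x⁵ − 53x⁴ + 26x³ − 5x² + 8x − 3.
Step 3: lead(24x⁵ − 53x⁴ + 26x³ − 5x² + 8x − 3) ÷ lead(D) = 24x⁵ ÷ −3x² = −8x³. Subtract (−8x³)·D = 24x⁵ − 32x⁴ + 16x³. Remainder: −21x⁴ + 10x³ − 5x² + 8x − 3.
Step 4: lead(−21x⁴ + 10x³ − 5x² + 8x − 3) ÷ lead(D) = −21x⁴ ÷ −3x² = 7x². Subtract (7x²)·D = −21x⁴ + 28x³ − 14x². Remainder: −18x³ + 9x² + 8x − 3.
Step 5: lead(−18x³ + 9x² + 8x − 3) ÷ lead(D) = −18x³ ÷ −3x² = 6x. Subtract (6x)·D = −18x³ + 24x² − 12x. Remainder: −15x² + 20x − 3.
Step 6: lead(−15x² + 20x − 3) ÷ lead(D) = −15x² ÷ −3x² = 5. Subtract (5)·D = −15x² + 20x − 10. Remainder: 7.

R(x) = 7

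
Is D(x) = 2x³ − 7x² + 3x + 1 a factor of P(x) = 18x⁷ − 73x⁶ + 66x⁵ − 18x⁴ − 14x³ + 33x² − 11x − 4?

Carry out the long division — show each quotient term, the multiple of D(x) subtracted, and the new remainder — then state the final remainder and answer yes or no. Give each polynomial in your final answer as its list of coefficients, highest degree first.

R = [0], so D(x) is a factor of P(x). yes

Step 1: lead(18x⁷ − 73x⁶ + 66x⁵ − 18x⁴ − 14x³ + 33x² − 11x − 4) ÷ lead(D) = 18x⁷ ÷ 2x³ = 9x⁴. Subtract (9x⁴)·D = 18x⁷ − 63x⁶ + 27x⁵ + 9x⁴. Remainder: −10x⁶ + 39x⁵ − 27x⁴ − 14x³ + 33x² − 11x − 4.
Step 2: lead(−10x⁶ + 39x⁵ − 27x⁴ − 14x³ + 33x² − 11x − 4) ÷ lead(D) = −10x⁶ ÷ 2x³ = −5x³. Subtract (−5x³)·D = −10x⁶ + 35x⁵ − 15x⁴ − 5x³. Remainder: 4x⁵ − 12x⁴ − 9x³ + 33x² − 11x − 4.
Step 3: lead(4x⁵ − 12x⁴ − 9x³ + 33x² − 11x − 4) ÷ lead(D) = 4x⁵ ÷ 2x³ = 2x². Subtract (2x²)·D = 4x⁵ − 14x⁴ + 6x³ + 2x². Remainder: 2x⁴ − 15x³ + 31x² − 11x − 4.
Step 4: lead(2x⁴ − 15x³ + 31x² − 11x − 4) ÷ lead(D) = 2x⁴ ÷ 2x³ = x. Subtract (x)·D = 2x⁴ − 7x³ + 3x² + x. Remainder: −8x³ + 28x² − 12x − 4.
Step 5: lead(−8x³ + 28x² − 12x − 4) ÷ lead(D) = −8x³ ÷ 2x³ = −4. Subtract (−4)·D = −8x³ + 28x² − 12x − 4. Remainder: 0.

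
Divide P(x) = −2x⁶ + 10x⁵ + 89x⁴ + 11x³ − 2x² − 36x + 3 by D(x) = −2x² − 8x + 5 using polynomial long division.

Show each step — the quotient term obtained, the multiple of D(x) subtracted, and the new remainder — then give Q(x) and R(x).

Step 1: lead(−2x⁶ + 10x⁵ + 89x⁴ + 11x³ − 2x² − 36x + 3) ÷ lead(D) = −2x⁶ ÷ −2x² = x⁴. Subtract (x⁴)·D = −2x⁶ − 8x⁵ + 5x⁴. Remainder: 18x⁵ + 84x⁴ + 11x³ − 2x² − 36x + 3.
Step 2: lead(18x⁵ + 84x⁴ + 11x³ − 2x² − 36x + 3) ÷ lead(D) = 18x⁵ ÷ −2x² = −9x³. Subtract (−9x³)·D = 18x⁵ + 72x⁴ − 45x³. Remainder: 12x⁴ + 56x³ − 2x² − 36x + 3.
Step 3: lead(12x⁴ + 56x³ − 2x² − 36x + 3) ÷ lead(D) = 12x⁴ ÷ −2x² = −6x². Subtract (−6x²)·D = 12x⁴ + 48x³ − 30x². Remainder: 8x³ + 28x² − 36x + 3.
Step 4: lead(8x³ + 28x² − 36x + 3) ÷ lead(D) = 8x³ ÷ −2x² = −4x. Subtract (−4x)·D = 8x³ + 32x² − 20x. Remainder: −4x² − 16x + 3.
Step 5: lead(−4x² − 16x + 3) ÷ lead(D) = −4x² ÷ −2x² = 2. Subtract (2)·D = −4x² − 16x + 10. Remainder: −7.

Q(x) = x⁴ − 9x³ − 6x² − 4x + 2; R(x) = −7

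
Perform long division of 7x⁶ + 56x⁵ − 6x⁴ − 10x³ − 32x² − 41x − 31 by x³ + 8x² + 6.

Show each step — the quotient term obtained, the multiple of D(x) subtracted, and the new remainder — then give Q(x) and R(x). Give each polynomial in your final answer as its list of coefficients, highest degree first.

Step 1: lead(7x⁶ + 56x⁵ − 6x⁴ − 10x³ − 32x² − 41x − 31) ÷ lead(D) = 7x⁶ ÷ x³ = 7x³. Subtract (7x³)·D = 7x⁶ + 56x⁵ + 42x³. Remainder: −6x⁴ − 52x³ − 32x² − 41x − 31.
Step 2: lead(−6x⁴ − 52x³ − 32x² − 41x − 31) ÷ lead(D) = −6x⁴ ÷ x³ = −6x. Subtract (−6x)·D = −6x⁴ − 48x³ − 36x. Remainder: −4x³ − 32x² − 5x − 31.
Step 3: lead(−4x³ − 32x² − 5x − 31) ÷ lead(D) = −4x³ ÷ x³ = −4. Subtract (−4)·D = −4x³ − 32x² − 24. Remainder: −5x − 7.

Q = [7, 0, -6, -4]; R = [-5, -7]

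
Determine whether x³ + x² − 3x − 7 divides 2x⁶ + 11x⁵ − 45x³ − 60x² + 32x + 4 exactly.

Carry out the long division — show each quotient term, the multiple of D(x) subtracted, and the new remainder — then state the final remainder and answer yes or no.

R(x) = −5x² + 8x − 3, so D(x) is not a factor of P(x). no

Step 1: lead(2x⁶ + 11x⁵ − 45x³ − 60x² + 32x + 4) ÷ lead(D) = 2x⁶ ÷ x³ = 2x³. Subtract (2x³)·D = 2x⁶ + 2x⁵ − 6x⁴ − 14x³. Remainder: 9x⁵ + 6x⁴ − 31x³ − 60x² + 32x + 4.
Step 2: lead(9x⁵ + 6x⁴ − 31x³ − 60x² + 32x + 4) ÷ lead(D) = 9x⁵ ÷ x³ = 9x². Subtract (9x²)·D = 9x⁵ + 9x⁴ − 27x³ − 63x². Remainder: −3x⁴ − 4x³ + 3x² + 32x + 4.
Step 3: lead(−3x⁴ − 4x³ + 3x² + 32x + 4) ÷ lead(D) = −3x⁴ ÷ x³ = −3x. Subtract (−3x)·D = −3x⁴ − 3x³ + 9x² + 21x. Remainder: −x³ − 6x² + 11x + 4.
Step 4: lead(−x³ − 6x² + 11x + 4) ÷ lead(D) = −x³ ÷ x³ = −1. Subtract (−1)·D = −x³ − x² + 3x + 7. Remainder: −5x² + 8x − 3.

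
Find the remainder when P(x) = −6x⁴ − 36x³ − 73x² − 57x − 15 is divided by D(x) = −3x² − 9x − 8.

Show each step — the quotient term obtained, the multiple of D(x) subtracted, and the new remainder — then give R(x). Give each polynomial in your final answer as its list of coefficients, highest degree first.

Step 1: lead(−6x⁴ − 36x³ − 73x² − 57x − 15) ÷ lead(D) = −6x⁴ ÷ −3x² = 2x². Subtract (2x²)·D = −6x⁴ − 18x³ − 16x². Remainder: −18x³ − 57x² − 57x − 15.
Step 2: lead(−18x³ − 57x² − 57x − 15) ÷ lead(D) = −18x³ ÷ −3x² = 6x. Subtract (6x)·D = −18x³ − 54x² − 48x. Remainder: −3x² − 9x − 15.
Step 3: lead(−3x² − 9x − 15) ÷ lead(D) = −3x² ÷ −3x² = 1. Subtract (1)·D = −3x² − 9x − 8. Remainder: −7.

R = [-7]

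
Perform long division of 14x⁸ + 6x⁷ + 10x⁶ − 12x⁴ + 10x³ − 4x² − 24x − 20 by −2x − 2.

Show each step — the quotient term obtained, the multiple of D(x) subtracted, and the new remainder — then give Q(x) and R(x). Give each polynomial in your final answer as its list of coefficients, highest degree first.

Step 1: lead(14x⁸ + 6x⁷ + 10x⁶ − 12x⁴ + 10x³ − 4x² − 24x − 20) ÷ lead(D) = 14x⁸ ÷ −2x = −7x⁷. Subtract (−7x⁷)·D = 14x⁸ + 14x⁷. Remainder: −8x⁷ + 10x⁶ − 12x⁴ + 10x³ − 4x² − 24x − 20.
Step 2: lead(−8x⁷ + 10x⁶ − 12x⁴ + 10x³ − 4x² − 24x − 20) ÷ lead(D) = −8x⁷ ÷ −2x = 4x⁶. Subtract (4x⁶)·D = −8x⁷ − 8x⁶. Remainder: 18x⁶ − 12x⁴ + 10x³ − 4x² − 24x − 20.
Step 3: lead(18x⁶ − 12x⁴ + 10x³ − 4x² − 24x − 20) ÷ lead(D) = 18x⁶ ÷ −2x = −9x⁵. Subtract (−9x⁵)·D = 18x⁶ + 18x⁵. Remainder: −18x⁵ − 12x⁴ + 10x³ − 4x² − 24x − 20.
Step 4: lead(−18x⁵ − 12x⁴ + 10x³ − 4x² − 24x − 20) ÷ lead(D) = −18x⁵ ÷ −2x = 9x⁴. Subtract (9x⁴)·D = −18x⁵ − 18x⁴. Remainder: 6x⁴ + 10x³ − 4x² − 24x − 20.
Step 5: lead(6x⁴ + 10x³ − 4x² − 24x − 20) ÷ lead(D) = 6x⁴ ÷ −2x = −3x³. Subtract (−3x³)·D = 6x⁴ + 6x³. Remainder: 4x³ − 4x² − 24x − 20.
Step 6: lead(4x³ − 4x² − 24x − 20) ÷ lead(D) = 4x³ ÷ −2x = −2x². Subtract (−2x²)·D = 4x³ + 4x². Remainder: −8x² − 24x − 20.
Step 7: lead(−8x² − 24x − 20) ÷ lead(D) = −8x² ÷ −2x = 4x. Subtract (4x)·D = −8x² − 8x. Remainder: −16x − 20.
Step 8: lead(−16x − 20) ÷ lead(D) = −16x ÷ −2x = 8. Subtract (8)·D = −16x − 16. Remainder: −4.

Q = [-7, 4, -9, 9, -3, -2, 4, 8]; R = [-4]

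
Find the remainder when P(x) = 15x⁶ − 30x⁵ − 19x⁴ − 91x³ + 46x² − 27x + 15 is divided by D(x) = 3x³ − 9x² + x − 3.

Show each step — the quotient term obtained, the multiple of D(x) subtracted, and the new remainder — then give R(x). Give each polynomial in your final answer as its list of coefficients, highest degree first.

Step 1: lead(15x⁶ − 30x⁵ − 19x⁴ − 91x³ + 46x² − 27x + 15) ÷ lead(D) = 15x⁶ ÷ 3x³ = 5x³. Subtract (5x³)·D = 15x⁶ − 45x⁵ + 5x⁴ − 15x³. Remainder: 15x⁵ − 24x⁴ − 76x³ + 46x² − 27x + 15.
Step 2: lead(15x⁵ − 24x⁴ − 76x³ + 46x² − 27x + 15) ÷ lead(D) = 15x⁵ ÷ 3x³ = 5x². Subtract (5x²)·D = 15x⁵ − 45x⁴ + 5x³ − 15x². Remainder: 21x⁴ − 81x³ + 61x² − 27x + 15.
Step 3: lead(21x⁴ − 81x³ + 61x² − 27x + 15) ÷ lead(D) = 21x⁴ ÷ 3x³ = 7x. Subtract (7x)·D = 21x⁴ − 63x³ + 7x² − 21x. Remainder: −18x³ + 54x² − 6x + 15.
Step 4: lead(−18x³ + 54x² − 6x + 15) ÷ lead(D) = −18x³ ÷ 3x³ = −6. Subtract (−6)·D = −18x³ + 54x² − 6x + 18. Remainder: −3.

R = [-3]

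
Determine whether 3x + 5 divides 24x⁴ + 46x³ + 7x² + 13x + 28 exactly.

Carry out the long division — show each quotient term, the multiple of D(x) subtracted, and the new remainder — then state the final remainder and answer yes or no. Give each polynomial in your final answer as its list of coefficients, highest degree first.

Step 1: lead(24x⁴ + 46x³ + 7x² + 13x + 28) ÷ lead(D) = 24x⁴ ÷ 3x = 8x³. Subtract (8x³)·D = 24x⁴ + 40x³. Remainder: 6x³ + 7x² + 13x + 28.
Step 2: lead(6x³ + 7x² + 13x + 28) ÷ lead(D) = 6x³ ÷ 3x = 2x². Subtract (2x²)·D = 6x³ + 10x². Remainder: −3x² + 13x + 28.
Step 3: lead(−3x² + 13x + 28) ÷ lead(D) = −3x² ÷ 3x = −x. Subtract (−x)·D = −3x² − 5x. Remainder: 18x + 28.
Step 4: lead(18x + 28) ÷ lead(D) = 18x ÷ 3x = 6. Subtract (6)·D = 18x + 30. Remainder: −2.

R = [-2], so D(x) is not a factor of P(x). no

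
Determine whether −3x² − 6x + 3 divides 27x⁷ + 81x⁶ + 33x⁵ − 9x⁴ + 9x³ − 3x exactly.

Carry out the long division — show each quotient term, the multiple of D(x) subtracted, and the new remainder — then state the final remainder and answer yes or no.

R(x) = 0, so D(x) is a factor of P(x). yes

Step 1: lead(27x⁷ + 81x⁶ + 33x⁵ − 9x⁴ + 9x³ − 3x) ÷ lead(D) = 27x⁷ ÷ −3x² = −9x⁵. Subtract (−9x⁵)·D = 27x⁷ + 54x⁶ − 27x⁵. Remainder: 27x⁶ + 60x⁵ − 9x⁴ + 9x³ − 3x.
Step 2: lead(27x⁶ + 60x⁵ − 9x⁴ + 9x³ − 3x) ÷ lead(D) = 27x⁶ ÷ −3x² = −9x⁴. Subtract (−9x⁴)·D = 27x⁶ + 54x⁵ − 27x⁴. Remainder: 6x⁵ + 18x⁴ + 9x³ − 3x.
Step 3: lead(6x⁵ + 18x⁴ + 9x³ − 3x) ÷ lead(D) = 6x⁵ ÷ −3x² = −2x³. Subtract (−2x³)·D = 6x⁵ + 12x⁴ − 6x³. Remainder: 6x⁴ + 15x³ − 3x.
Step 4: lead(6x⁴ + 15x³ − 3x) ÷ lead(D) = 6x⁴ ÷ −3x² = −2x². Subtract (−2x²)·D = 6x⁴ + 12x³ − 6x². Remainder: 3x³ + 6x² − 3x.
Step 5: lead(3x³ + 6x² − 3x) ÷ lead(D) = 3x³ ÷ −3x² = −x. Subtract (−x)·D = 3x³ + 6x² − 3x. Remainder: 0.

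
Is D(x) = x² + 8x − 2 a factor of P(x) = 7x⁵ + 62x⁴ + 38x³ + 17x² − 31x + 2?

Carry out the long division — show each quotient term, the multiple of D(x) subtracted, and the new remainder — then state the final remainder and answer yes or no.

R(x) = x − 4, so D(x) is not a factor of P(x). no

Step 1: lead(7x⁵ + 62x⁴ + 38x³ + 17x² − 31x + 2) ÷ lead(D) = 7x⁵ ÷ x² = 7x³. Subtract (7x³)·D = 7x⁵ + 56x⁴ − 14x³. Remainder: 6x⁴ + 52x³ + 17x² − 31x + 2.
Step 2: lead(6x⁴ + 52x³ + 17x² − 31x + 2) ÷ lead(D) = 6x⁴ ÷ x² = 6x². Subtract (6x²)·D = 6x⁴ + 48x³ − 12x². Remainder: 4x³ + 29x² − 31x + 2.
Step 3: lead(4x³ + 29x² − 31x + 2) ÷ lead(D) = 4x³ ÷ x² = 4x. Subtract (4x)·D = 4x³ + 32x² − 8x. Remainder: −3x² − 23x + 2.
Step 4: lead(−3x² − 23x + 2) ÷ lead(D) = −3x² ÷ x² = −3. Subtract (−3)·D = −3x² − 24x + 6. Remainder: x − 4.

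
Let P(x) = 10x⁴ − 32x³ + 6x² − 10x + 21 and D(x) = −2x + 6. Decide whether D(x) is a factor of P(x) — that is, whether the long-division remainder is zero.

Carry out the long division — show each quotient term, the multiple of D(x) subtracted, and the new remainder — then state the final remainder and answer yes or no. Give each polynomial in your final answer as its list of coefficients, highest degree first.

Step 1: lead(10x⁴ − 32x³ + 6x² − 10x + 21) ÷ lead(D) = 10x⁴ ÷ −2x = −5x³. Subtract (−5x³)·D = 10x⁴ − 30x³. Remainder: −2x³ + 6x² − 10x + 21.
Step 2: lead(−2x³ + 6x² − 10x + 21) ÷ lead(D) = −2x³ ÷ −2x = x². Subtract (x²)·D = −2x³ + 6x². Remainder: −10x + 21.
Step 3: lead(−10x + 21) ÷ lead(D) = −10x ÷ −2x = 5. Subtract (5)·D = −10x + 30. Remainder: −9.

R = [-9], so D(x) is not a factor of P(x). no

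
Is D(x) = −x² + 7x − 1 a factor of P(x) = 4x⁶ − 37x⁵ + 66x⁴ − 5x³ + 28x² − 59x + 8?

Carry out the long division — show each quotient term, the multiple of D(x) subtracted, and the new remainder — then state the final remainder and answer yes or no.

R(x) = 0, so D(x) is a factor of P(x). yes

Step 1: lead(4x⁶ − 37x⁵ + 66x⁴ − 5x³ + 28x² − 59x + 8) ÷ lead(D) = 4x⁶ ÷ −x² = −4x⁴. Subtract (−4x⁴)·D = 4x⁶ − 28x⁵ + 4x⁴. Remainder: −9x⁵ + 62x⁴ − 5x³ + 28x² − 59x + 8.
Step 2: lead(−9x⁵ + 62x⁴ − 5x³ + 28x² − 59x + 8) ÷ lead(D) = −9x⁵ ÷ −x² = 9x³. Subtract (9x³)·D = −9x⁵ + 63x⁴ − 9x³. Remainder: −x⁴ + 4x³ + 28x² − 59x + 8.
Step 3: lead(−x⁴ + 4x³ + 28x² − 59x + 8) ÷ lead(D) = −x⁴ ÷ −x² = x². Subtract (x²)·D = −x⁴ + 7x³ − x². Remainder: −3x³ + 29x² − 59x + 8.
Step 4: lead(−3x³ + 29x² − 59x + 8) ÷ lead(D) = −3x³ ÷ −x² = 3x. Subtract (3x)·D = −3x³ + 21x² − 3x. Remainder: 8x² − 56x + 8.
Step 5: lead(8x² − 56x + 8) ÷ lead(D) = 8x² ÷ −x² = −8. Subtract (−8)·D = 8x² − 56x + 8. Remainder: 0.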